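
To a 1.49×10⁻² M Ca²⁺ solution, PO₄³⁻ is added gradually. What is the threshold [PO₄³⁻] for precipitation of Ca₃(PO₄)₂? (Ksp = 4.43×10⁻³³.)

3.66×10⁻¹⁴ M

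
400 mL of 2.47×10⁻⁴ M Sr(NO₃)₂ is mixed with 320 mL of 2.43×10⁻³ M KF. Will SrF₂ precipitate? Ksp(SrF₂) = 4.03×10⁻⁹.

Total volume after mixing = 400 + 320 = 720 mL.
[Sr²⁺] = (2.47×10⁻⁴)(400)/720 = 1.37×10⁻⁴ M
[F⁻] = (2.43×10⁻³)(320)/720 = 1.08×10⁻³ M
Q = [Sr²⁺][F⁻]^2 = 1.60×10⁻¹⁰
Since Q (1.60×10⁻¹⁰) is less than Ksp (4.03×10⁻⁹), no SrF₂ precipitates.

No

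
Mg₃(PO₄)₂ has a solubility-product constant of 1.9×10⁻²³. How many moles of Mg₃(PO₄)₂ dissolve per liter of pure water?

Mg₃(PO₄)₂(s) ⇌ 3 Mg²⁺(aq) + 2 PO₄³⁻(aq)
Let s be the molar solubility. Then [Mg²⁺] = 3s and [PO₄³⁻] = 2s.
Ksp = [Mg²⁺]^3[PO₄³⁻]^2 = (3s)^3 · (2s)^2 = 108s^5
108s^5 = 1.9×10⁻²³  ⇒  s^5 = 1.8×10⁻²⁵
Taking the 5th root, s = 1.1×10⁻⁵ mol/L.

1.1×10⁻⁵ M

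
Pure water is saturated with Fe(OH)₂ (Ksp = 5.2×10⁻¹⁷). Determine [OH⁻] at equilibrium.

4.7×10⁻⁶ M

Fe(OH)₂(s) ⇌ Fe²⁺(aq) + 2 OH⁻(aq)
For each mole of Fe(OH)₂ that dissolves per liter, [Fe²⁺] = s and [OH⁻] = 2s; let s denote this solubility.
Ksp = [Fe²⁺][OH⁻]^2 = s · (2s)^2 = 4s^3 = 5.2×10⁻¹⁷
s = 2.4×10⁻⁶ M
[OH⁻] = 2s = 4.7×10⁻⁶ M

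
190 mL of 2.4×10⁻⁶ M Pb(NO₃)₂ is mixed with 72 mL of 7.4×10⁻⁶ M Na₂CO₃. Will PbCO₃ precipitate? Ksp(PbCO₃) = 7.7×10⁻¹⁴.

Yes

The combined volume is 262 mL.
[Pb²⁺] = (2.4×10⁻⁶)(190)/262 = 1.7×10⁻⁶ M
[CO₃²⁻] = (7.4×10⁻⁶)(72)/262 = 2.0×10⁻⁶ M
Q = [Pb²⁺][CO₃²⁻] = 3.5×10⁻¹²
Q = 3.5×10⁻¹² > Ksp = 7.7×10⁻¹⁴, so the solution is supersaturated and PbCO₃ precipitates.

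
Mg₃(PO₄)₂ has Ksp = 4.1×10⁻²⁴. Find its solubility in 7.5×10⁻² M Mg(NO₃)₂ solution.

4.9×10⁻¹¹ M

Mg₃(PO₄)₂(s) ⇌ 3 Mg²⁺(aq) + 2 PO₄³⁻(aq)
Mg²⁺ is already present at 7.5×10⁻² M. If s mol/L of Mg₃(PO₄)₂ dissolves, [PO₄³⁻] = 2s while [Mg²⁺] ≈ 7.5×10⁻² M.
Ksp = [Mg²⁺]^3[PO₄³⁻]^2 = (7.5×10⁻²)^3(2s)^2
(2s)^2 = 4.1×10⁻²⁴ / (7.5×10⁻²)^3 = 9.7×10⁻²¹
s = 4.9×10⁻¹¹ M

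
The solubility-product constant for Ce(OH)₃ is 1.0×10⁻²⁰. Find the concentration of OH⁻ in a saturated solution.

1.3×10⁻⁵ M

Ce(OH)₃(s) ⇌ Ce³⁺(aq) + 3 OH⁻(aq)
For each mole of Ce(OH)₃ that dissolves per liter, [Ce³⁺] = s and [OH⁻] = 3s; let s denote this solubility.
Ksp = [Ce³⁺][OH⁻]^3 = s · (3s)^3 = 27s^4 = 1.0×10⁻²⁰
s = 4.4×10⁻⁶ mol L⁻¹
[OH⁻] = 3s = 1.3×10⁻⁵ mol L⁻¹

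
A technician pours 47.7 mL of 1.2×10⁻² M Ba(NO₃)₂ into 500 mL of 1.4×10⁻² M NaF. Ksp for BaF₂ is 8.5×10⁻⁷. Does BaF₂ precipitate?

No

Total volume after mixing = 47.7 + 500 = 547.7 mL.
[Ba²⁺] = (1.2×10⁻²)(47.7)/547.7 = 1.0×10⁻³ M
[F⁻] = (1.4×10⁻²)(500)/547.7 = 1.3×10⁻² M
Q = [Ba²⁺][F⁻]^2 = 1.7×10⁻⁷
Q = 1.7×10⁻⁷ < Ksp = 8.5×10⁻⁷, so the solution is unsaturated and no precipitate forms.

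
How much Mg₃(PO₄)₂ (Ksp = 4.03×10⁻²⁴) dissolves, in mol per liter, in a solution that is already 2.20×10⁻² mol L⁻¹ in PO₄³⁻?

Mg₃(PO₄)₂(s) ⇌ 3 Mg²⁺(aq) + 2 PO₄³⁻(aq)
Let s be the solubility of Mg₃(PO₄)₂ here. The common ion gives [PO₄³⁻] ≈ 2.20×10⁻² mol L⁻¹, and [Mg²⁺] = 3s.
Ksp = [Mg²⁺]^3[PO₄³⁻]^2 = (3s)^3(2.20×10⁻²)^2
(3s)^3 = 4.03×10⁻²⁴ / (2.20×10⁻²)^2 = 8.33×10⁻²¹
s = 6.76×10⁻⁸ mol L⁻¹

6.76×10⁻⁸ M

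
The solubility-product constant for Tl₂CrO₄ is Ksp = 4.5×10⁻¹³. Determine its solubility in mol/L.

Tl₂CrO₄(s) ⇌ 2 Tl⁺(aq) + CrO₄²⁻(aq)
Call the molar solubility s, so that [Tl⁺] = 2s and [CrO₄²⁻] = s.
Ksp = [Tl⁺]^2[CrO₄²⁻] = (2s)^2 · s = 4s^3
4s^3 = 4.5×10⁻¹³  ⇒  s^3 = 1.1×10⁻¹³
Taking the 3rd root, s = 4.8×10⁻⁵ mol L⁻¹.

4.8×10⁻⁵ M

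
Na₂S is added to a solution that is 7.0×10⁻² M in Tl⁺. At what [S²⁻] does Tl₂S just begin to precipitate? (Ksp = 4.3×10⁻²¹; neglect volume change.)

The threshold for precipitation is Q = Ksp.
Tl₂S(s) ⇌ 2 Tl⁺(aq) + S²⁻(aq)
Ksp = [Tl⁺]^2[S²⁻] = [S²⁻](7.0×10⁻²)^2
[S²⁻] = 4.3×10⁻²¹ / (7.0×10⁻²)^2 = 8.8×10⁻¹⁹
[S²⁻] = 8.8×10⁻¹⁹ M

8.8×10⁻¹⁹ M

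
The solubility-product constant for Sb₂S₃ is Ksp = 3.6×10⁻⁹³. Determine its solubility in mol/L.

1.3×10⁻¹⁹ M

Sb₂S₃(s) ⇌ 2 Sb³⁺(aq) + 3 S²⁻(aq)
Let s be the molar solubility. Then [Sb³⁺] = 2s and [S²⁻] = 3s.
Ksp = [Sb³⁺]^2[S²⁻]^3 = (2s)^2 · (3s)^3 = 108s^5
108s^5 = 3.6×10⁻⁹³  ⇒  s^5 = 3.3×10⁻⁹⁵
s = (3.3×10⁻⁹⁵)^(1/5) = 1.3×10⁻¹⁹ mol L⁻¹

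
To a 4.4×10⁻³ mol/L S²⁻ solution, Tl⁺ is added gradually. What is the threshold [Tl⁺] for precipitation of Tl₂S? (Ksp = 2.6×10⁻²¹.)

7.7×10⁻¹⁰ M

Precipitation begins when Q = Ksp.
Tl₂S(s) ⇌ 2 Tl⁺(aq) + S²⁻(aq)
Ksp = [Tl⁺]^2[S²⁻] = [Tl⁺]^2(4.4×10⁻³)
[Tl⁺]^2 = 2.6×10⁻²¹ / (4.4×10⁻³) = 5.9×10⁻¹⁹
[Tl⁺] = 7.7×10⁻¹⁰ mol/L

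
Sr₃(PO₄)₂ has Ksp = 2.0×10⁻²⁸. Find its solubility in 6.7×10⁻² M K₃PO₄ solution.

Sr₃(PO₄)₂(s) ⇌ 3 Sr²⁺(aq) + 2 PO₄³⁻(aq)
PO₄³⁻ is already present at 6.7×10⁻² M. If s mol/L of Sr₃(PO₄)₂ dissolves, [Sr²⁺] = 3s while [PO₄³⁻] ≈ 6.7×10⁻² M.
Ksp = [Sr²⁺]^3[PO₄³⁻]^2 = (3s)^3(6.7×10⁻²)^2
(3s)^3 = 2.0×10⁻²⁸ / (6.7×10⁻²)^2 = 4.5×10⁻²⁶
s = 1.2×10⁻⁹ M

1.2×10⁻⁹ M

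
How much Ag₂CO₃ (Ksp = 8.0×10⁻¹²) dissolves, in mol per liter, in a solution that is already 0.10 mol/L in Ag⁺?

Ag₂CO₃(s) ⇌ 2 Ag⁺(aq) + CO₃²⁻(aq)
Ag⁺ is already present at 0.10 mol/L. If s mol/L of Ag₂CO₃ dissolves, [CO₃²⁻] = s while [Ag⁺] ≈ 0.10 mol/L.
Ksp = [Ag⁺]^2[CO₃²⁻] = (0.10)^2s
s = 8.0×10⁻¹² / (0.10)^2 = 8.0×10⁻¹⁰
s = 8.0×10⁻¹⁰ mol/L

8.0×10⁻¹⁰ M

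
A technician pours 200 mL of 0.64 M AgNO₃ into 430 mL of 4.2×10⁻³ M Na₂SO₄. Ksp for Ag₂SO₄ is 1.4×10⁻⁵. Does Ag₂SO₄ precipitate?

After mixing, V = 200 mL + 430 mL = 630 mL.
[Ag⁺] = (0.64)(200)/630 = 0.20 M
[SO₄²⁻] = (4.2×10⁻³)(430)/630 = 2.9×10⁻³ M
Q = [Ag⁺]^2[SO₄²⁻] = 1.2×10⁻⁴
Since Q (1.2×10⁻⁴) exceeds Ksp (1.4×10⁻⁵), Ag₂SO₄ will precipitate.

Yes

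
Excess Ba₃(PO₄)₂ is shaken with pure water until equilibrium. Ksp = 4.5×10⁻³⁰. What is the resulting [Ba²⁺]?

1.6×10⁻⁶ M

Ba₃(PO₄)₂(s) ⇌ 3 Ba²⁺(aq) + 2 PO₄³⁻(aq)
For each mole of Ba₃(PO₄)₂ that dissolves per liter, [Ba²⁺] = 3s and [PO₄³⁻] = 2s; let s denote this solubility.
Ksp = [Ba²⁺]^3[PO₄³⁻]^2 = (3s)^3 · (2s)^2 = 108s^5 = 4.5×10⁻³⁰
s = 5.3×10⁻⁷ mol/L
[Ba²⁺] = 3s = 1.6×10⁻⁶ mol/L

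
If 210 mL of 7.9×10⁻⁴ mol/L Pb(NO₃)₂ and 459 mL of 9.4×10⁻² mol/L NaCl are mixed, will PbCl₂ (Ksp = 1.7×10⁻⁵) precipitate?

No

After mixing, V = 210 mL + 459 mL = 669 mL.
[Pb²⁺] = (7.9×10⁻⁴)(210)/669 = 2.5×10⁻⁴ mol/L
[Cl⁻] = (9.4×10⁻²)(459)/669 = 6.4×10⁻² mol/L
Q = [Pb²⁺][Cl⁻]^2 = 1.0×10⁻⁶
Q < Ksp (1.0×10⁻⁶ vs 1.7×10⁻⁵); the solution remains unsaturated and no precipitate forms.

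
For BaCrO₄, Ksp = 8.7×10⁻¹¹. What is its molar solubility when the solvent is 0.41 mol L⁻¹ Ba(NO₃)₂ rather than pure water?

2.1×10⁻¹⁰ M

BaCrO₄(s) ⇌ Ba²⁺(aq) + CrO₄²⁻(aq)
The solution already contains Ba²⁺ at 0.41 mol L⁻¹. Let s be the molar solubility of BaCrO₄.
[Ba²⁺] ≈ 0.41 mol L⁻¹ (common ion dominates); [CrO₄²⁻] = s.
Ksp = [Ba²⁺][CrO₄²⁻] = (0.41)s
s = 8.7×10⁻¹¹ / (0.41) = 2.1×10⁻¹⁰
s = 2.1×10⁻¹⁰ mol L⁻¹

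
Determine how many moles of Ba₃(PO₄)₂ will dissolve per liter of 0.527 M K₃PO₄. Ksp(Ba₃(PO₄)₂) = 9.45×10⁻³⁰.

1.08×10⁻¹⁰ M

Ba₃(PO₄)₂(s) ⇌ 3 Ba²⁺(aq) + 2 PO₄³⁻(aq)
The solution already contains PO₄³⁻ at 0.527 M. Let s be the molar solubility of Ba₃(PO₄)₂.
[PO₄³⁻] ≈ 0.527 M (common ion dominates); [Ba²⁺] = 3s.
Ksp = [Ba²⁺]^3[PO₄³⁻]^2 = (3s)^3(0.527)^2
(3s)^3 = 9.45×10⁻³⁰ / (0.527)^2 = 3.40×10⁻²⁹
s = 1.08×10⁻¹⁰ M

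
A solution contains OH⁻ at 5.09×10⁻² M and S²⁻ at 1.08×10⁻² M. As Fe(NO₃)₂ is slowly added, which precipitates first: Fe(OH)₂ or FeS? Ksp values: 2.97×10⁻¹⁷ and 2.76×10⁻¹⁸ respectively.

FeS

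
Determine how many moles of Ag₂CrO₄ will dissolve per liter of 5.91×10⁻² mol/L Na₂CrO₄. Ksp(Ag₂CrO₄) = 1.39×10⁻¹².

Ag₂CrO₄(s) ⇌ 2 Ag⁺(aq) + CrO₄²⁻(aq)
Let s be the solubility of Ag₂CrO₄ here. The common ion gives [CrO₄²⁻] ≈ 5.91×10⁻² mol/L, and [Ag⁺] = 2s.
Ksp = [Ag⁺]^2[CrO₄²⁻] = (2s)^2(5.91×10⁻²)
(2s)^2 = 1.39×10⁻¹² / (5.91×10⁻²) = 2.35×10⁻¹¹
s = 2.42×10⁻⁶ mol/L

2.42×10⁻⁶ M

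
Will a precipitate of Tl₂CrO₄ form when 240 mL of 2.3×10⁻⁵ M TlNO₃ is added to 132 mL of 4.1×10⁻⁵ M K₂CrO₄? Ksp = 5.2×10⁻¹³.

After mixing, V = 240 mL + 132 mL = 372 mL.
[Tl⁺] = (2.3×10⁻⁵)(240)/372 = 1.5×10⁻⁵ M
[CrO₄²⁻] = (4.1×10⁻⁵)(132)/372 = 1.5×10⁻⁵ M
Q = [Tl⁺]^2[CrO₄²⁻] = 3.2×10⁻¹⁵
Since Q (3.2×10⁻¹⁵) is less than Ksp (5.2×10⁻¹³), no Tl₂CrO₄ precipitates.

No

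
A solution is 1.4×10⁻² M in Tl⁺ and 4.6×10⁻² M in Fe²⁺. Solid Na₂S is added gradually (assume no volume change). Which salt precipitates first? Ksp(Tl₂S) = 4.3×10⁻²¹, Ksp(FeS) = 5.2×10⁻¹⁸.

A salt starts to precipitate once the ion product Q reaches its Ksp.
For Tl₂S: [S²⁻] = (Ksp/[Tl⁺]^2) = 2.2×10⁻¹⁷ M
For FeS: [S²⁻] = (Ksp/[Fe²⁺]) = 1.1×10⁻¹⁶ M
Tl₂S requires the lower [S²⁻], so it precipitates first.

Tl₂S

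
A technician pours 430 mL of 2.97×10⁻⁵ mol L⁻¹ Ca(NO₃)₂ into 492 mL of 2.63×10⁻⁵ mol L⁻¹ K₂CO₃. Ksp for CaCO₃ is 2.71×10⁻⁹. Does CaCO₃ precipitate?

No

After mixing, V = 430 mL + 492 mL = 922 mL.
[Ca²⁺] = (2.97×10⁻⁵)(430)/922 = 1.39×10⁻⁵ mol L⁻¹
[CO₃²⁻] = (2.63×10⁻⁵)(492)/922 = 1.40×10⁻⁵ mol L⁻¹
Q = [Ca²⁺][CO₃²⁻] = 1.94×10⁻¹⁰
Q = 1.94×10⁻¹⁰ < Ksp = 2.71×10⁻⁹, so the solution is unsaturated and no precipitate forms.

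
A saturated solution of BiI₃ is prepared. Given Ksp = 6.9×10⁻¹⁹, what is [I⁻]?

3.8×10⁻⁵ M

BiI₃(s) ⇌ Bi³⁺(aq) + 3 I⁻(aq)
With molar solubility s: [Bi³⁺] = s, [I⁻] = 3s.
Ksp = [Bi³⁺][I⁻]^3 = s · (3s)^3 = 27s^4 = 6.9×10⁻¹⁹
s = 1.3×10⁻⁵ mol L⁻¹
[I⁻] = 3s = 3.8×10⁻⁵ mol L⁻¹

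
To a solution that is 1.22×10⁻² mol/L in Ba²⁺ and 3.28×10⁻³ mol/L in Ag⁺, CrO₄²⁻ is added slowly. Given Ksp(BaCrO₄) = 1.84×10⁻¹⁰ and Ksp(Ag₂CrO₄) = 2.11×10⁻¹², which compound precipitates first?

BaCrO₄

Precipitation of each salt begins when its ion product equals Ksp.
For BaCrO₄: [CrO₄²⁻] = (Ksp/[Ba²⁺]) = 1.51×10⁻⁸ mol/L
For Ag₂CrO₄: [CrO₄²⁻] = (Ksp/[Ag⁺]^2) = 1.96×10⁻⁷ mol/L
The smaller threshold [CrO₄²⁻] is reached first, so BaCrO₄ precipitates first.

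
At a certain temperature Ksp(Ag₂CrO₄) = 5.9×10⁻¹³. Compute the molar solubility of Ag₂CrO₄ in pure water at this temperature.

Ag₂CrO₄(s) ⇌ 2 Ag⁺(aq) + CrO₄²⁻(aq)
With molar solubility s: [Ag⁺] = 2s, [CrO₄²⁻] = s.
Ksp = [Ag⁺]^2[CrO₄²⁻] = (2s)^2 · s = 4s^3
4s^3 = 5.9×10⁻¹³  ⇒  s^3 = 1.5×10⁻¹³
s = (1.5×10⁻¹³)^(1/3) = 5.3×10⁻⁵ mol/L

5.3×10⁻⁵ M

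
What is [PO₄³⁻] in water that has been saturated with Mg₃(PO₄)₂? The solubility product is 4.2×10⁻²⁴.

1.7×10⁻⁵ M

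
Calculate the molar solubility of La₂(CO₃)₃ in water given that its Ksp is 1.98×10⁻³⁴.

7.12×10⁻⁸ M

La₂(CO₃)₃(s) ⇌ 2 La³⁺(aq) + 3 CO₃²⁻(aq)
Call the molar solubility s, so that [La³⁺] = 2s and [CO₃²⁻] = 3s.
Ksp = [La³⁺]^2[CO₃²⁻]^3 = (2s)^2 · (3s)^3 = 108s^5
108s^5 = 1.98×10⁻³⁴  ⇒  s^5 = 1.83×10⁻³⁶
Taking the 5th root, s = 7.12×10⁻⁸ M.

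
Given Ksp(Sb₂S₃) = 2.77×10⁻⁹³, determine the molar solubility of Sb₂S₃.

Sb₂S₃(s) ⇌ 2 Sb³⁺(aq) + 3 S²⁻(aq)
For each mole of Sb₂S₃ that dissolves per liter, [Sb³⁺] = 2s and [S²⁻] = 3s; let s denote this solubility.
Ksp = [Sb³⁺]^2[S²⁻]^3 = (2s)^2 · (3s)^3 = 108s^5
108s^5 = 2.77×10⁻⁹³  ⇒  s^5 = 2.56×10⁻⁹⁵
s = 1.21×10⁻¹⁹ mol/L

1.21×10⁻¹⁹ M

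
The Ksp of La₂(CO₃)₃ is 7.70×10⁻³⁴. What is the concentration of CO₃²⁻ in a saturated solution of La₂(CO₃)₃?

2.80×10⁻⁷ M

La₂(CO₃)₃(s) ⇌ 2 La³⁺(aq) + 3 CO₃²⁻(aq)
Let s be the molar solubility. Then [La³⁺] = 2s and [CO₃²⁻] = 3s.
Ksp = [La³⁺]^2[CO₃²⁻]^3 = (2s)^2 · (3s)^3 = 108s^5 = 7.70×10⁻³⁴
s = 9.35×10⁻⁸ mol/L
[CO₃²⁻] = 3s = 2.80×10⁻⁷ mol/L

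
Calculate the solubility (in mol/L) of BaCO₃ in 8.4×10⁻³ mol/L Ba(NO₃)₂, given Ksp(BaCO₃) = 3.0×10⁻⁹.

BaCO₃(s) ⇌ Ba²⁺(aq) + CO₃²⁻(aq)
With Ba²⁺ already at 8.4×10⁻³ mol/L and s small, take [Ba²⁺] ≈ 8.4×10⁻³ mol/L and [CO₃²⁻] = s.
Ksp = [Ba²⁺][CO₃²⁻] = (8.4×10⁻³)s
s = 3.0×10⁻⁹ / (8.4×10⁻³) = 3.6×10⁻⁷
s = 3.6×10⁻⁷ mol/L

3.6×10⁻⁷ M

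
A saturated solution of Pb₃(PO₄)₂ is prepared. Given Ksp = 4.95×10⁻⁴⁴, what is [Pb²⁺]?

Pb₃(PO₄)₂(s) ⇌ 3 Pb²⁺(aq) + 2 PO₄³⁻(aq)
For each mole of Pb₃(PO₄)₂ that dissolves per liter, [Pb²⁺] = 3s and [PO₄³⁻] = 2s; let s denote this solubility.
Ksp = [Pb²⁺]^3[PO₄³⁻]^2 = (3s)^3 · (2s)^2 = 108s^5 = 4.95×10⁻⁴⁴
s = 8.56×10⁻¹⁰ mol/L
[Pb²⁺] = 3s = 2.57×10⁻⁹ mol/L

2.57×10⁻⁹ M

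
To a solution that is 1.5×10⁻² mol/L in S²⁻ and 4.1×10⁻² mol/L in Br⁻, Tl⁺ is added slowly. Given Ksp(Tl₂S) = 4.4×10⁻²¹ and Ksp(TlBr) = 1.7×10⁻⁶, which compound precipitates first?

Tl₂S

Precipitation of each salt begins when its ion product equals Ksp.
For Tl₂S: [Tl⁺] = (Ksp/[S²⁻])^(1/2) = 5.4×10⁻¹⁰ mol/L
For TlBr: [Tl⁺] = (Ksp/[Br⁻]) = 4.1×10⁻⁵ mol/L
Since Tl₂S needs less Tl⁺ to reach saturation, it precipitates first.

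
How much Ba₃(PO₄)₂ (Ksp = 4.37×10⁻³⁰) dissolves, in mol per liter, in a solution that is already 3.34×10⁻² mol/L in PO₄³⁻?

Ba₃(PO₄)₂(s) ⇌ 3 Ba²⁺(aq) + 2 PO₄³⁻(aq)
Let s be the solubility of Ba₃(PO₄)₂ here. The common ion gives [PO₄³⁻] ≈ 3.34×10⁻² mol/L, and [Ba²⁺] = 3s.
Ksp = [Ba²⁺]^3[PO₄³⁻]^2 = (3s)^3(3.34×10⁻²)^2
(3s)^3 = 4.37×10⁻³⁰ / (3.34×10⁻²)^2 = 3.92×10⁻²⁷
s = 5.25×10⁻¹⁰ mol/L

5.25×10⁻¹⁰ M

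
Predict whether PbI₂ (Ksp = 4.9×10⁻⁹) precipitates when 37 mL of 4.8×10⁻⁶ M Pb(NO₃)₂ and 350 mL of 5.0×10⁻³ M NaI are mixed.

No

Total volume after mixing = 37 + 350 = 387 mL.
[Pb²⁺] = (4.8×10⁻⁶)(37)/387 = 4.6×10⁻⁷ M
[I⁻] = (5.0×10⁻³)(350)/387 = 4.5×10⁻³ M
Q = [Pb²⁺][I⁻]^2 = 9.4×10⁻¹²
Since Q (9.4×10⁻¹²) is less than Ksp (4.9×10⁻⁹), no PbI₂ precipitates.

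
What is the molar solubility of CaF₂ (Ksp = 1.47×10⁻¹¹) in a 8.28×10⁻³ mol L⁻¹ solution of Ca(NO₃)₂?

CaF₂(s) ⇌ Ca²⁺(aq) + 2 F⁻(aq)
Ca²⁺ is already present at 8.28×10⁻³ mol L⁻¹. If s mol/L of CaF₂ dissolves, [F⁻] = 2s while [Ca²⁺] ≈ 8.28×10⁻³ mol L⁻¹.
Ksp = [Ca²⁺][F⁻]^2 = (8.28×10⁻³)(2s)^2
(2s)^2 = 1.47×10⁻¹¹ / (8.28×10⁻³) = 1.78×10⁻⁹
s = 2.11×10⁻⁵ mol L⁻¹

2.11×10⁻⁵ M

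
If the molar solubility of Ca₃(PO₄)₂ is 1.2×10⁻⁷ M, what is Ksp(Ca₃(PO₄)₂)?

Ksp = 2.7×10⁻³³

Ca₃(PO₄)₂(s) ⇌ 3 Ca²⁺(aq) + 2 PO₄³⁻(aq)
Call the molar solubility s, so that [Ca²⁺] = 3s and [PO₄³⁻] = 2s.
Ksp = [Ca²⁺]^3[PO₄³⁻]^2 = (3s)^3 · (2s)^2 = 108s^5
Ksp = 108 × (1.2×10⁻⁷)^5 = 2.7×10⁻³³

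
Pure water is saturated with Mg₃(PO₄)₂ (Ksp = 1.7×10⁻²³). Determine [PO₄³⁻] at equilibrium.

2.2×10⁻⁵ M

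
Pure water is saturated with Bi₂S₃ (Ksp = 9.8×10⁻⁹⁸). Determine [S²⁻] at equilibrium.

Bi₂S₃(s) ⇌ 2 Bi³⁺(aq) + 3 S²⁻(aq)
Let s be the molar solubility. Then [Bi³⁺] = 2s and [S²⁻] = 3s.
Ksp = [Bi³⁺]^2[S²⁻]^3 = (2s)^2 · (3s)^3 = 108s^5 = 9.8×10⁻⁹⁸
s = 1.6×10⁻²⁰ mol/L
[S²⁻] = 3s = 4.7×10⁻²⁰ mol/L

4.7×10⁻²⁰ M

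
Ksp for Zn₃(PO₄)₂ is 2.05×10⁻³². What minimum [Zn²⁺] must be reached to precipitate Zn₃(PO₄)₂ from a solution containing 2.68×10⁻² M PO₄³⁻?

The threshold for precipitation is Q = Ksp.
Zn₃(PO₄)₂(s) ⇌ 3 Zn²⁺(aq) + 2 PO₄³⁻(aq)
Ksp = [Zn²⁺]^3[PO₄³⁻]^2 = [Zn²⁺]^3(2.68×10⁻²)^2
[Zn²⁺]^3 = 2.05×10⁻³² / (2.68×10⁻²)^2 = 2.85×10⁻²⁹
[Zn²⁺] = 3.06×10⁻¹⁰ M

3.06×10⁻¹⁰ M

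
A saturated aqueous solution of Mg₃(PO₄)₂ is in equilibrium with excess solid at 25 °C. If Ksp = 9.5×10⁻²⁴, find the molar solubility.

9.7×10⁻⁶ M

Mg₃(PO₄)₂(s) ⇌ 3 Mg²⁺(aq) + 2 PO₄³⁻(aq)
With molar solubility s: [Mg²⁺] = 3s, [PO₄³⁻] = 2s.
Ksp = [Mg²⁺]^3[PO₄³⁻]^2 = (3s)^3 · (2s)^2 = 108s^5
108s^5 = 9.5×10⁻²⁴  ⇒  s^5 = 8.8×10⁻²⁶
s = 9.7×10⁻⁶ mol/L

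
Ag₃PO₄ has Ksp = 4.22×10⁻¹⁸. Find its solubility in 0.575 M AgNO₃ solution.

2.22×10⁻¹⁷ M

Ag₃PO₄(s) ⇌ 3 Ag⁺(aq) + PO₄³⁻(aq)
With Ag⁺ already at 0.575 M and s small, take [Ag⁺] ≈ 0.575 M and [PO₄³⁻] = s.
Ksp = [Ag⁺]^3[PO₄³⁻] = (0.575)^3s
s = 4.22×10⁻¹⁸ / (0.575)^3 = 2.22×10⁻¹⁷
s = 2.22×10⁻¹⁷ M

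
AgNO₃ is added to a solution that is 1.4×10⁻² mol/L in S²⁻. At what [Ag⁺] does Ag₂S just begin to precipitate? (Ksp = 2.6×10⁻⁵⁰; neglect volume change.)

1.4×10⁻²⁴ M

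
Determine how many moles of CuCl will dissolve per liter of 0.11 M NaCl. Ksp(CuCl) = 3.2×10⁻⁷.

CuCl(s) ⇌ Cu⁺(aq) + Cl⁻(aq)
Let s be the solubility of CuCl here. The common ion gives [Cl⁻] ≈ 0.11 M, and [Cu⁺] = s.
Ksp = [Cu⁺][Cl⁻] = s(0.11)
s = 3.2×10⁻⁷ / (0.11) = 2.9×10⁻⁶
s = 2.9×10⁻⁶ M

2.9×10⁻⁶ M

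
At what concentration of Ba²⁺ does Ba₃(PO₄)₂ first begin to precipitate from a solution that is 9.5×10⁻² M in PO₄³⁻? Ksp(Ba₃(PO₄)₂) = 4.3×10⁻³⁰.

7.8×10⁻¹⁰ M

Precipitation begins when Q = Ksp.
Ba₃(PO₄)₂(s) ⇌ 3 Ba²⁺(aq) + 2 PO₄³⁻(aq)
Ksp = [Ba²⁺]^3[PO₄³⁻]^2 = [Ba²⁺]^3(9.5×10⁻²)^2
[Ba²⁺]^3 = 4.3×10⁻³⁰ / (9.5×10⁻²)^2 = 4.8×10⁻²⁸
[Ba²⁺] = 7.8×10⁻¹⁰ M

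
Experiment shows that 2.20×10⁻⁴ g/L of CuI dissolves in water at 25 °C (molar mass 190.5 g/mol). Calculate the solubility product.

Ksp = 1.33×10⁻¹²

Convert to molarity: s = 2.20×10⁻⁴ / 190.5 = 1.1549×10⁻⁶ mol/L
CuI(s) ⇌ Cu⁺(aq) + I⁻(aq)
Call the molar solubility s, so that [Cu⁺] = s and [I⁻] = s.
Ksp = [Cu⁺][I⁻] = s · s = s^2
Ksp = (1.1549×10⁻⁶)^2 = 1.33×10⁻¹²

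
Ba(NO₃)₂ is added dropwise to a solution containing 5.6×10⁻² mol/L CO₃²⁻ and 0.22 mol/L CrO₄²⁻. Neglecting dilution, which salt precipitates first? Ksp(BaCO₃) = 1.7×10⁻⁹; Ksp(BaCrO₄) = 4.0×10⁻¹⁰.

BaCrO₄

The threshold for precipitation is Q = Ksp.
For BaCO₃: [Ba²⁺] = (Ksp/[CO₃²⁻]) = 3.0×10⁻⁸ mol/L
For BaCrO₄: [Ba²⁺] = (Ksp/[CrO₄²⁻]) = 1.8×10⁻⁹ mol/L
BaCrO₄ requires the lower [Ba²⁺], so it precipitates first.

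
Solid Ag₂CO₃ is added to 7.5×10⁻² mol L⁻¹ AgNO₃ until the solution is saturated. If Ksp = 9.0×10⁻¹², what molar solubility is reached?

Ag₂CO₃(s) ⇌ 2 Ag⁺(aq) + CO₃²⁻(aq)
Ag⁺ is already present at 7.5×10⁻² mol L⁻¹. If s mol/L of Ag₂CO₃ dissolves, [CO₃²⁻] = s while [Ag⁺] ≈ 7.5×10⁻² mol L⁻¹.
Ksp = [Ag⁺]^2[CO₃²⁻] = (7.5×10⁻²)^2s
s = 9.0×10⁻¹² / (7.5×10⁻²)^2 = 1.6×10⁻⁹
s = 1.6×10⁻⁹ mol L⁻¹

1.6×10⁻⁹ M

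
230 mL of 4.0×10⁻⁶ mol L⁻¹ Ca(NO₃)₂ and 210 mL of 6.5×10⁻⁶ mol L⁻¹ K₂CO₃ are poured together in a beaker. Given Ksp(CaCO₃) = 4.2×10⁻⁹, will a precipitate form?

No

Total volume after mixing = 230 + 210 = 440 mL.
[Ca²⁺] = (4.0×10⁻⁶)(230)/440 = 2.1×10⁻⁶ mol L⁻¹
[CO₃²⁻] = (6.5×10⁻⁶)(210)/440 = 3.1×10⁻⁶ mol L⁻¹
Q = [Ca²⁺][CO₃²⁻] = 6.5×10⁻¹²
Since Q (6.5×10⁻¹²) is less than Ksp (4.2×10⁻⁹), no CaCO₃ precipitates.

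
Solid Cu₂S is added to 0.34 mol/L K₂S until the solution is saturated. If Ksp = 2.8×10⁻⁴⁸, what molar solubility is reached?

Cu₂S(s) ⇌ 2 Cu⁺(aq) + S²⁻(aq)
The solution already contains S²⁻ at 0.34 mol/L. Let s be the molar solubility of Cu₂S.
[S²⁻] ≈ 0.34 mol/L (common ion dominates); [Cu⁺] = 2s.
Ksp = [Cu⁺]^2[S²⁻] = (2s)^2(0.34)
(2s)^2 = 2.8×10⁻⁴⁸ / (0.34) = 8.2×10⁻⁴⁸
s = 1.4×10⁻²⁴ mol/L

1.4×10⁻²⁴ M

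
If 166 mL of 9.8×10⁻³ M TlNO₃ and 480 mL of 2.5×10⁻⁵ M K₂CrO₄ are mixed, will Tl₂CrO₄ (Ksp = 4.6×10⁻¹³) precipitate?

Yes

The combined volume is 646 mL.
[Tl⁺] = (9.8×10⁻³)(166)/646 = 2.5×10⁻³ M
[CrO₄²⁻] = (2.5×10⁻⁵)(480)/646 = 1.9×10⁻⁵ M
Q = [Tl⁺]^2[CrO₄²⁻] = 1.2×10⁻¹⁰
Q = 1.2×10⁻¹⁰ > Ksp = 4.6×10⁻¹³, so the solution is supersaturated and Tl₂CrO₄ precipitates.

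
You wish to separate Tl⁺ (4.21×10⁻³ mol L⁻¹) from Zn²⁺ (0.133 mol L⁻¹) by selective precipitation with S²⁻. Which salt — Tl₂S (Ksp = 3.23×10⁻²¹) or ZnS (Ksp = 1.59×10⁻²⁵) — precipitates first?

ZnS

Precipitation begins when Q = Ksp.
For Tl₂S: [S²⁻] = (Ksp/[Tl⁺]^2) = 1.82×10⁻¹⁶ mol L⁻¹
For ZnS: [S²⁻] = (Ksp/[Zn²⁺]) = 1.20×10⁻²⁴ mol L⁻¹
The smaller threshold [S²⁻] is reached first, so ZnS precipitates first.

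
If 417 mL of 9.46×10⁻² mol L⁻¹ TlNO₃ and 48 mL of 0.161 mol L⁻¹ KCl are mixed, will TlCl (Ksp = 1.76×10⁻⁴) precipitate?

Yes

The combined volume is 465 mL.
[Tl⁺] = (9.46×10⁻²)(417)/465 = 8.48×10⁻² mol L⁻¹
[Cl⁻] = (0.161)(48)/465 = 1.66×10⁻² mol L⁻¹
Q = [Tl⁺][Cl⁻] = 1.41×10⁻³
Q = 1.41×10⁻³ > Ksp = 1.76×10⁻⁴, so the solution is supersaturated and TlCl precipitates.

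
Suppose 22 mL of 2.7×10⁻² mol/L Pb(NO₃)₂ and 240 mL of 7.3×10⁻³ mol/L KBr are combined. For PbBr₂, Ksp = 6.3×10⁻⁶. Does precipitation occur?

The combined volume is 262 mL.
[Pb²⁺] = (2.7×10⁻²)(22)/262 = 2.3×10⁻³ mol/L
[Br⁻] = (7.3×10⁻³)(240)/262 = 6.7×10⁻³ mol/L
Q = [Pb²⁺][Br⁻]^2 = 1.0×10⁻⁷
Q = 1.0×10⁻⁷ < Ksp = 6.3×10⁻⁶, so the solution is unsaturated and no precipitate forms.

No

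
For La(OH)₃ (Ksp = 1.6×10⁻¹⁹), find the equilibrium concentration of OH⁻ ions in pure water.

La(OH)₃(s) ⇌ La³⁺(aq) + 3 OH⁻(aq)
For each mole of La(OH)₃ that dissolves per liter, [La³⁺] = s and [OH⁻] = 3s; let s denote this solubility.
Ksp = [La³⁺][OH⁻]^3 = s · (3s)^3 = 27s^4 = 1.6×10⁻¹⁹
s = 8.8×10⁻⁶ mol L⁻¹
[OH⁻] = 3s = 2.6×10⁻⁵ mol L⁻¹

2.6×10⁻⁵ M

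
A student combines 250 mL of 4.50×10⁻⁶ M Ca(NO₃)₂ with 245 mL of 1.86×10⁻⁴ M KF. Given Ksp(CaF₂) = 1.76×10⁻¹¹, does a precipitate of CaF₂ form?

The combined volume is 495 mL.
[Ca²⁺] = (4.50×10⁻⁶)(250)/495 = 2.27×10⁻⁶ M
[F⁻] = (1.86×10⁻⁴)(245)/495 = 9.21×10⁻⁵ M
Q = [Ca²⁺][F⁻]^2 = 1.93×10⁻¹⁴
Q = 1.93×10⁻¹⁴ < Ksp = 1.76×10⁻¹¹, so the solution is unsaturated and no precipitate forms.

No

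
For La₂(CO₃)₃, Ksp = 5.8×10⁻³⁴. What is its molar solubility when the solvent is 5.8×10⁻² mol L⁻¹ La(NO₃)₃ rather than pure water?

1.9×10⁻¹¹ M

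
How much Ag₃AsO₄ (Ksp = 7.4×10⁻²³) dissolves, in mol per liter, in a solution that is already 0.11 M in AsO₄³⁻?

2.9×10⁻⁸ M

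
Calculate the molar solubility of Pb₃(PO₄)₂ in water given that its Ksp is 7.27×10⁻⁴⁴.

9.24×10⁻¹⁰ M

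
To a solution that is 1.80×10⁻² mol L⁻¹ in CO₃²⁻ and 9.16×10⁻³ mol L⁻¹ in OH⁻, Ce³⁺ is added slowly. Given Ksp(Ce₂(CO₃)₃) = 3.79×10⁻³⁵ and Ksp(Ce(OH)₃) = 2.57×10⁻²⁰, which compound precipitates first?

Precipitation begins when Q = Ksp.
For Ce₂(CO₃)₃: [Ce³⁺] = (Ksp/[CO₃²⁻]^3)^(1/2) = 2.55×10⁻¹⁵ mol L⁻¹
For Ce(OH)₃: [Ce³⁺] = (Ksp/[OH⁻]^3) = 3.34×10⁻¹⁴ mol L⁻¹
Ce₂(CO₃)₃ requires the lower [Ce³⁺], so it precipitates first.

Ce₂(CO₃)₃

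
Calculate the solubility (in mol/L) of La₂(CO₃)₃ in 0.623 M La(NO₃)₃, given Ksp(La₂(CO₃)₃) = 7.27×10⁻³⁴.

La₂(CO₃)₃(s) ⇌ 2 La³⁺(aq) + 3 CO₃²⁻(aq)
The solution already contains La³⁺ at 0.623 M. Let s be the molar solubility of La₂(CO₃)₃.
[La³⁺] ≈ 0.623 M (common ion dominates); [CO₃²⁻] = 3s.
Ksp = [La³⁺]^2[CO₃²⁻]^3 = (0.623)^2(3s)^3
(3s)^3 = 7.27×10⁻³⁴ / (0.623)^2 = 1.87×10⁻³³
s = 4.11×10⁻¹² M

4.11×10⁻¹² M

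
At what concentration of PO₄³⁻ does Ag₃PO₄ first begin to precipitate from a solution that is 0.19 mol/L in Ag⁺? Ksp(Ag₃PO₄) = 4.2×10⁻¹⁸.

The threshold for precipitation is Q = Ksp.
Ag₃PO₄(s) ⇌ 3 Ag⁺(aq) + PO₄³⁻(aq)
Ksp = [Ag⁺]^3[PO₄³⁻] = [PO₄³⁻](0.19)^3
[PO₄³⁻] = 4.2×10⁻¹⁸ / (0.19)^3 = 6.1×10⁻¹⁶
[PO₄³⁻] = 6.1×10⁻¹⁶ mol/L

6.1×10⁻¹⁶ M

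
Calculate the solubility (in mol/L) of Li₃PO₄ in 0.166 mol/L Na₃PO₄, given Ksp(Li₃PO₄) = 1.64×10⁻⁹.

7.15×10⁻⁴ M

Li₃PO₄(s) ⇌ 3 Li⁺(aq) + PO₄³⁻(aq)
With PO₄³⁻ already at 0.166 mol/L and s small, take [PO₄³⁻] ≈ 0.166 mol/L and [Li⁺] = 3s.
Ksp = [Li⁺]^3[PO₄³⁻] = (3s)^3(0.166)
(3s)^3 = 1.64×10⁻⁹ / (0.166) = 9.88×10⁻⁹
s = 7.15×10⁻⁴ mol/L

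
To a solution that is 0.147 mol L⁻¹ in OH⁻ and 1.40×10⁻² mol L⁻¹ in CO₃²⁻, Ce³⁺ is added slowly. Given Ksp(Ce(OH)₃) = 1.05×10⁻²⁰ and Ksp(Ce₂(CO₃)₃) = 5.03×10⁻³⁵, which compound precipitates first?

Ce(OH)₃

Each salt precipitates once Q = Ksp for that salt.
For Ce(OH)₃: [Ce³⁺] = (Ksp/[OH⁻]^3) = 3.31×10⁻¹⁸ mol L⁻¹
For Ce₂(CO₃)₃: [Ce³⁺] = (Ksp/[CO₃²⁻]^3)^(1/2) = 4.28×10⁻¹⁵ mol L⁻¹
The smaller threshold [Ce³⁺] is reached first, so Ce(OH)₃ precipitates first.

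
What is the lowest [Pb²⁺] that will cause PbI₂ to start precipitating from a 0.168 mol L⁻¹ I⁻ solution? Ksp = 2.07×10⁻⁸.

Precipitation of each salt begins when its ion product equals Ksp.
PbI₂(s) ⇌ Pb²⁺(aq) + 2 I⁻(aq)
Ksp = [Pb²⁺][I⁻]^2 = [Pb²⁺](0.168)^2
[Pb²⁺] = 2.07×10⁻⁸ / (0.168)^2 = 7.33×10⁻⁷
[Pb²⁺] = 7.33×10⁻⁷ mol L⁻¹

7.33×10⁻⁷ M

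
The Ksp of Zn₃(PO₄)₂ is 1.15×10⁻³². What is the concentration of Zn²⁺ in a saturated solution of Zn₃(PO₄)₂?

4.81×10⁻⁷ M

Zn₃(PO₄)₂(s) ⇌ 3 Zn²⁺(aq) + 2 PO₄³⁻(aq)
Let s be the molar solubility. Then [Zn²⁺] = 3s and [PO₄³⁻] = 2s.
Ksp = [Zn²⁺]^3[PO₄³⁻]^2 = (3s)^3 · (2s)^2 = 108s^5 = 1.15×10⁻³²
s = 1.60×10⁻⁷ mol/L
[Zn²⁺] = 3s = 4.81×10⁻⁷ mol/L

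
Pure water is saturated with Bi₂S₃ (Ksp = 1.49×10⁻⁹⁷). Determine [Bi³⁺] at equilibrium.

3.38×10⁻²⁰ M

Bi₂S₃(s) ⇌ 2 Bi³⁺(aq) + 3 S²⁻(aq)
Call the molar solubility s, so that [Bi³⁺] = 2s and [S²⁻] = 3s.
Ksp = [Bi³⁺]^2[S²⁻]^3 = (2s)^2 · (3s)^3 = 108s^5 = 1.49×10⁻⁹⁷
s = 1.69×10⁻²⁰ mol/L
[Bi³⁺] = 2s = 3.38×10⁻²⁰ mol/L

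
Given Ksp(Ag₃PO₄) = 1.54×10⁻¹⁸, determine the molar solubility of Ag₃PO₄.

Ag₃PO₄(s) ⇌ 3 Ag⁺(aq) + PO₄³⁻(aq)
Let s be the molar solubility. Then [Ag⁺] = 3s and [PO₄³⁻] = s.
Ksp = [Ag⁺]^3[PO₄³⁻] = (3s)^3 · s = 27s^4
27s^4 = 1.54×10⁻¹⁸  ⇒  s^4 = 5.70×10⁻²⁰
s = 1.55×10⁻⁵ mol/L

1.55×10⁻⁵ M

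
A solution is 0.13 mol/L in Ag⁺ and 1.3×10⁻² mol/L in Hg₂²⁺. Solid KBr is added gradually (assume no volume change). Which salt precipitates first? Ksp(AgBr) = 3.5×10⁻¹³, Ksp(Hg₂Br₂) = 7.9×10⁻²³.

The threshold for precipitation is Q = Ksp.
For AgBr: [Br⁻] = (Ksp/[Ag⁺]) = 2.7×10⁻¹² mol/L
For Hg₂Br₂: [Br⁻] = (Ksp/[Hg₂²⁺])^(1/2) = 7.8×10⁻¹¹ mol/L
Since AgBr needs less Br⁻ to reach saturation, it precipitates first.

AgBr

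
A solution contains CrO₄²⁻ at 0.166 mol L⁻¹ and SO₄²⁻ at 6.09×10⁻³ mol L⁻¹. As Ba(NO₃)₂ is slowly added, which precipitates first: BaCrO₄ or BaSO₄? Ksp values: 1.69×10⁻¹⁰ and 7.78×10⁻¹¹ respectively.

BaCrO₄

Each salt precipitates once Q = Ksp for that salt.
For BaCrO₄: [Ba²⁺] = (Ksp/[CrO₄²⁻]) = 1.02×10⁻⁹ mol L⁻¹
For BaSO₄: [Ba²⁺] = (Ksp/[SO₄²⁻]) = 1.28×10⁻⁸ mol L⁻¹
The smaller threshold [Ba²⁺] is reached first, so BaCrO₄ precipitates first.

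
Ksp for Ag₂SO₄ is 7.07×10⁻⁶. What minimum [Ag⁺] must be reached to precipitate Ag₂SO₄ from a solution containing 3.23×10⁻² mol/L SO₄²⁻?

1.48×10⁻² M

Each salt precipitates once Q = Ksp for that salt.
Ag₂SO₄(s) ⇌ 2 Ag⁺(aq) + SO₄²⁻(aq)
Ksp = [Ag⁺]^2[SO₄²⁻] = [Ag⁺]^2(3.23×10⁻²)
[Ag⁺]^2 = 7.07×10⁻⁶ / (3.23×10⁻²) = 2.19×10⁻⁴
[Ag⁺] = 1.48×10⁻² mol/L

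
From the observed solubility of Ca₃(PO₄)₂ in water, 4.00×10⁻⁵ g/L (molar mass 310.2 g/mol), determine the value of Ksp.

Convert to molarity: s = 4.00×10⁻⁵ / 310.2 = 1.2895×10⁻⁷ mol/L
Ca₃(PO₄)₂(s) ⇌ 3 Ca²⁺(aq) + 2 PO₄³⁻(aq)
If s mol/L of Ca₃(PO₄)₂ dissolves, [Ca²⁺] = 3s and [PO₄³⁻] = 2s.
Ksp = [Ca²⁺]^3[PO₄³⁻]^2 = (3s)^3 · (2s)^2 = 108s^5
Ksp = 108 × (1.2895×10⁻⁷)^5 = 3.85×10⁻³³

Ksp = 3.85×10⁻³³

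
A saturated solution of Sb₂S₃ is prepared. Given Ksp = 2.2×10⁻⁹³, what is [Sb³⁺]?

2.3×10⁻¹⁹ M

Sb₂S₃(s) ⇌ 2 Sb³⁺(aq) + 3 S²⁻(aq)
Call the molar solubility s, so that [Sb³⁺] = 2s and [S²⁻] = 3s.
Ksp = [Sb³⁺]^2[S²⁻]^3 = (2s)^2 · (3s)^3 = 108s^5 = 2.2×10⁻⁹³
s = 1.2×10⁻¹⁹ M
[Sb³⁺] = 2s = 2.3×10⁻¹⁹ M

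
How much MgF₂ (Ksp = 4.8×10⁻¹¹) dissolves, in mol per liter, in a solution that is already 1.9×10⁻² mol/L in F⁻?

MgF₂(s) ⇌ Mg²⁺(aq) + 2 F⁻(aq)
With F⁻ already at 1.9×10⁻² mol/L and s small, take [F⁻] ≈ 1.9×10⁻² mol/L and [Mg²⁺] = s.
Ksp = [Mg²⁺][F⁻]^2 = s(1.9×10⁻²)^2
s = 4.8×10⁻¹¹ / (1.9×10⁻²)^2 = 1.3×10⁻⁷
s = 1.3×10⁻⁷ mol/L

1.3×10⁻⁷ M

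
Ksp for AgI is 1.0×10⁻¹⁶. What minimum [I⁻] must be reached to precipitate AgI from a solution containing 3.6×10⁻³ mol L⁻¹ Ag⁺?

2.8×10⁻¹⁴ M

Precipitation of each salt begins when its ion product equals Ksp.
AgI(s) ⇌ Ag⁺(aq) + I⁻(aq)
Ksp = [Ag⁺][I⁻] = [I⁻](3.6×10⁻³)
[I⁻] = 1.0×10⁻¹⁶ / (3.6×10⁻³) = 2.8×10⁻¹⁴
[I⁻] = 2.8×10⁻¹⁴ mol L⁻¹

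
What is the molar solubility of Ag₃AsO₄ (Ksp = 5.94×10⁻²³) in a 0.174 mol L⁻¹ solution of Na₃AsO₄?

Ag₃AsO₄(s) ⇌ 3 Ag⁺(aq) + AsO₄³⁻(aq)
The solution already contains AsO₄³⁻ at 0.174 mol L⁻¹. Let s be the molar solubility of Ag₃AsO₄.
[AsO₄³⁻] ≈ 0.174 mol L⁻¹ (common ion dominates); [Ag⁺] = 3s.
Ksp = [Ag⁺]^3[AsO₄³⁻] = (3s)^3(0.174)
(3s)^3 = 5.94×10⁻²³ / (0.174) = 3.41×10⁻²²
s = 2.33×10⁻⁸ mol L⁻¹

2.33×10⁻⁸ M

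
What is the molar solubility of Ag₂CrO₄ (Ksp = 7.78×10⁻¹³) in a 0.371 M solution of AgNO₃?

5.65×10⁻¹² M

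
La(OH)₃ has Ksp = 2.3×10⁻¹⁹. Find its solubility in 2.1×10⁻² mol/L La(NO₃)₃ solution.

La(OH)₃(s) ⇌ La³⁺(aq) + 3 OH⁻(aq)
Let s be the solubility of La(OH)₃ here. The common ion gives [La³⁺] ≈ 2.1×10⁻² mol/L, and [OH⁻] = 3s.
Ksp = [La³⁺][OH⁻]^3 = (2.1×10⁻²)(3s)^3
(3s)^3 = 2.3×10⁻¹⁹ / (2.1×10⁻²) = 1.1×10⁻¹⁷
s = 7.4×10⁻⁷ mol/L

7.4×10⁻⁷ M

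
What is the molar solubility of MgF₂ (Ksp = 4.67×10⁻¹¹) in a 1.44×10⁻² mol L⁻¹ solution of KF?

2.25×10⁻⁷ M

MgF₂(s) ⇌ Mg²⁺(aq) + 2 F⁻(aq)
Let s be the solubility of MgF₂ here. The common ion gives [F⁻] ≈ 1.44×10⁻² mol L⁻¹, and [Mg²⁺] = s.
Ksp = [Mg²⁺][F⁻]^2 = s(1.44×10⁻²)^2
s = 4.67×10⁻¹¹ / (1.44×10⁻²)^2 = 2.25×10⁻⁷
s = 2.25×10⁻⁷ mol L⁻¹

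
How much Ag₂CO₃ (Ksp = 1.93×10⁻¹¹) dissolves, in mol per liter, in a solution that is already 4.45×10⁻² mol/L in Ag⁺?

Ag₂CO₃(s) ⇌ 2 Ag⁺(aq) + CO₃²⁻(aq)
With Ag⁺ already at 4.45×10⁻² mol/L and s small, take [Ag⁺] ≈ 4.45×10⁻² mol/L and [CO₃²⁻] = s.
Ksp = [Ag⁺]^2[CO₃²⁻] = (4.45×10⁻²)^2s
s = 1.93×10⁻¹¹ / (4.45×10⁻²)^2 = 9.75×10⁻⁹
s = 9.75×10⁻⁹ mol/L

9.75×10⁻⁹ M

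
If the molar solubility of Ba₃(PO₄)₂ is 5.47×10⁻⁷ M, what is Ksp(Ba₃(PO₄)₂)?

Ksp = 5.29×10⁻³⁰

Ba₃(PO₄)₂(s) ⇌ 3 Ba²⁺(aq) + 2 PO₄³⁻(aq)
With molar solubility s: [Ba²⁺] = 3s, [PO₄³⁻] = 2s.
Ksp = [Ba²⁺]^3[PO₄³⁻]^2 = (3s)^3 · (2s)^2 = 108s^5
Ksp = 108 × (5.47×10⁻⁷)^5 = 5.29×10⁻³⁰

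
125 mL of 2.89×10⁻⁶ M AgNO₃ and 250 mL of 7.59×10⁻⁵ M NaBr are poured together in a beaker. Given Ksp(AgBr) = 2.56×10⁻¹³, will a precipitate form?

Yes

The combined volume is 375 mL.
[Ag⁺] = (2.89×10⁻⁶)(125)/375 = 9.63×10⁻⁷ M
[Br⁻] = (7.59×10⁻⁵)(250)/375 = 5.06×10⁻⁵ M
Q = [Ag⁺][Br⁻] = 4.87×10⁻¹¹
Since Q (4.87×10⁻¹¹) exceeds Ksp (2.56×10⁻¹³), AgBr will precipitate.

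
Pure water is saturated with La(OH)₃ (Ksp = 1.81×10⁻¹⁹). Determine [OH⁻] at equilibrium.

La(OH)₃(s) ⇌ La³⁺(aq) + 3 OH⁻(aq)
Let s be the molar solubility. Then [La³⁺] = s and [OH⁻] = 3s.
Ksp = [La³⁺][OH⁻]^3 = s · (3s)^3 = 27s^4 = 1.81×10⁻¹⁹
s = 9.05×10⁻⁶ mol L⁻¹
[OH⁻] = 3s = 2.71×10⁻⁵ mol L⁻¹

2.71×10⁻⁵ M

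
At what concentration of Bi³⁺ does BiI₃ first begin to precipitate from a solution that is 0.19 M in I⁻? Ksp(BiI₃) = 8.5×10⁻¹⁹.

Precipitation begins when Q = Ksp.
BiI₃(s) ⇌ Bi³⁺(aq) + 3 I⁻(aq)
Ksp = [Bi³⁺][I⁻]^3 = [Bi³⁺](0.19)^3
[Bi³⁺] = 8.5×10⁻¹⁹ / (0.19)^3 = 1.2×10⁻¹⁶
[Bi³⁺] = 1.2×10⁻¹⁶ M

1.2×10⁻¹⁶ M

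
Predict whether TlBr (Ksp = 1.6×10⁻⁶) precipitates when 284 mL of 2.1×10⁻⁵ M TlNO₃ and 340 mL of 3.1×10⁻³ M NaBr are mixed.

No

After mixing, V = 284 mL + 340 mL = 624 mL.
[Tl⁺] = (2.1×10⁻⁵)(284)/624 = 9.6×10⁻⁶ M
[Br⁻] = (3.1×10⁻³)(340)/624 = 1.7×10⁻³ M
Q = [Tl⁺][Br⁻] = 1.6×10⁻⁸
Q = 1.6×10⁻⁸ < Ksp = 1.6×10⁻⁶, so the solution is unsaturated and no precipitate forms.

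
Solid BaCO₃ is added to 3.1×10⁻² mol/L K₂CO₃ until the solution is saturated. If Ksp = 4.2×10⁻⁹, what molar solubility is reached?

BaCO₃(s) ⇌ Ba²⁺(aq) + CO₃²⁻(aq)
Let s be the solubility of BaCO₃ here. The common ion gives [CO₃²⁻] ≈ 3.1×10⁻² mol/L, and [Ba²⁺] = s.
Ksp = [Ba²⁺][CO₃²⁻] = s(3.1×10⁻²)
s = 4.2×10⁻⁹ / (3.1×10⁻²) = 1.4×10⁻⁷
s = 1.4×10⁻⁷ mol/L

1.4×10⁻⁷ M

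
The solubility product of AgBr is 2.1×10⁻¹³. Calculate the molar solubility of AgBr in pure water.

AgBr(s) ⇌ Ag⁺(aq) + Br⁻(aq)
Let s be the molar solubility. Then [Ag⁺] = s and [Br⁻] = s.
Ksp = [Ag⁺][Br⁻] = s · s = s^2
s^2 = 2.1×10⁻¹³
s = (2.1×10⁻¹³)^(1/2) = 4.6×10⁻⁷ M

4.6×10⁻⁷ M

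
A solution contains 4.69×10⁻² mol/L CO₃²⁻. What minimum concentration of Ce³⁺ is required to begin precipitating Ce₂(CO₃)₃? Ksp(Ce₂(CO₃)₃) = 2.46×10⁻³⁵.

4.88×10⁻¹⁶ M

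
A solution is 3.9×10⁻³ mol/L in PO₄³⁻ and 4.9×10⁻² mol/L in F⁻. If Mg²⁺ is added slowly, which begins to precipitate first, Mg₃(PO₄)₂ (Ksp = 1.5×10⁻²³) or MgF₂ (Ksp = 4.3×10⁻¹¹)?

Precipitation begins when Q = Ksp.
For Mg₃(PO₄)₂: [Mg²⁺] = (Ksp/[PO₄³⁻]^2)^(1/3) = 1.0×10⁻⁶ mol/L
For MgF₂: [Mg²⁺] = (Ksp/[F⁻]^2) = 1.8×10⁻⁸ mol/L
Since MgF₂ needs less Mg²⁺ to reach saturation, it precipitates first.

MgF₂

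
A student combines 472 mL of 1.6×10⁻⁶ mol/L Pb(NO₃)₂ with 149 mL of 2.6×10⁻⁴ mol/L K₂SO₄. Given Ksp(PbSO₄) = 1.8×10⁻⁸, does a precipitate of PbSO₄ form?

The combined volume is 621 mL.
[Pb²⁺] = (1.6×10⁻⁶)(472)/621 = 1.2×10⁻⁶ mol/L
[SO₄²⁻] = (2.6×10⁻⁴)(149)/621 = 6.2×10⁻⁵ mol/L
Q = [Pb²⁺][SO₄²⁻] = 7.6×10⁻¹¹
Since Q (7.6×10⁻¹¹) is less than Ksp (1.8×10⁻⁸), no PbSO₄ precipitates.

No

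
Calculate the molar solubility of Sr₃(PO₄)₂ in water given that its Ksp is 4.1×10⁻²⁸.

Sr₃(PO₄)₂(s) ⇌ 3 Sr²⁺(aq) + 2 PO₄³⁻(aq)
For each mole of Sr₃(PO₄)₂ that dissolves per liter, [Sr²⁺] = 3s and [PO₄³⁻] = 2s; let s denote this solubility.
Ksp = [Sr²⁺]^3[PO₄³⁻]^2 = (3s)^3 · (2s)^2 = 108s^5
108s^5 = 4.1×10⁻²⁸  ⇒  s^5 = 3.8×10⁻³⁰
s = 1.3×10⁻⁶ mol/L

1.3×10⁻⁶ M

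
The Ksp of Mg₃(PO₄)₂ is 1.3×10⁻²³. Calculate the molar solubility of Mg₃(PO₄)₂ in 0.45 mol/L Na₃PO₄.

1.3×10⁻⁸ M

Mg₃(PO₄)₂(s) ⇌ 3 Mg²⁺(aq) + 2 PO₄³⁻(aq)
Let s be the solubility of Mg₃(PO₄)₂ here. The common ion gives [PO₄³⁻] ≈ 0.45 mol/L, and [Mg²⁺] = 3s.
Ksp = [Mg²⁺]^3[PO₄³⁻]^2 = (3s)^3(0.45)^2
(3s)^3 = 1.3×10⁻²³ / (0.45)^2 = 6.4×10⁻²³
s = 1.3×10⁻⁸ mol/L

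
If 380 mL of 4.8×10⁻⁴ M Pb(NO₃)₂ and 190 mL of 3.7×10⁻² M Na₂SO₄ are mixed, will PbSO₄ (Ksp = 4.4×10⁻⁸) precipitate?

Yes

The combined volume is 570 mL.
[Pb²⁺] = (4.8×10⁻⁴)(380)/570 = 3.2×10⁻⁴ M
[SO₄²⁻] = (3.7×10⁻²)(190)/570 = 1.2×10⁻² M
Q = [Pb²⁺][SO₄²⁻] = 3.9×10⁻⁶
Q = 3.9×10⁻⁶ > Ksp = 4.4×10⁻⁸, so the solution is supersaturated and PbSO₄ precipitates.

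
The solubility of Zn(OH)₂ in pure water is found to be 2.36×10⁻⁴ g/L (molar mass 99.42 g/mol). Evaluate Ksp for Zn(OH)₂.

Ksp = 5.35×10⁻¹⁷

s = (2.36×10⁻⁴ g L⁻¹)/(99.42 g mol⁻¹) = 2.3738×10⁻⁶ M
Zn(OH)₂(s) ⇌ Zn²⁺(aq) + 2 OH⁻(aq)
If s mol/L of Zn(OH)₂ dissolves, [Zn²⁺] = s and [OH⁻] = 2s.
Ksp = [Zn²⁺][OH⁻]^2 = s · (2s)^2 = 4s^3
Ksp = 4 × (2.3738×10⁻⁶)^3 = 5.35×10⁻¹⁷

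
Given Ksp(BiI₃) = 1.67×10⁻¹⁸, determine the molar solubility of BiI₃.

1.58×10⁻⁵ M

BiI₃(s) ⇌ Bi³⁺(aq) + 3 I⁻(aq)
Call the molar solubility s, so that [Bi³⁺] = s and [I⁻] = 3s.
Ksp = [Bi³⁺][I⁻]^3 = s · (3s)^3 = 27s^4
27s^4 = 1.67×10⁻¹⁸  ⇒  s^4 = 6.19×10⁻²⁰
s = 1.58×10⁻⁵ M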